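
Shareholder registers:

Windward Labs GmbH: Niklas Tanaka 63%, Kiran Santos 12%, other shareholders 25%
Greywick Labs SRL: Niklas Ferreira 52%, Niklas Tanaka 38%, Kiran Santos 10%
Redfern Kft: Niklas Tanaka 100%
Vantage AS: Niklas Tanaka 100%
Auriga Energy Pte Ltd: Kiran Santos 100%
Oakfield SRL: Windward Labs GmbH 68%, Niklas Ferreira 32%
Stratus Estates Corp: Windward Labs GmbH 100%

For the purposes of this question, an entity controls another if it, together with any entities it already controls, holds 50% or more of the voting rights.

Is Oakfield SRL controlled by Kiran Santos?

Kiran holds 100% of Auriga, so Kiran controls Auriga.
Neither Kiran nor any entity Kiran controls holds any voting interest in Oakfield.
So Kiran does not control Oakfield.

No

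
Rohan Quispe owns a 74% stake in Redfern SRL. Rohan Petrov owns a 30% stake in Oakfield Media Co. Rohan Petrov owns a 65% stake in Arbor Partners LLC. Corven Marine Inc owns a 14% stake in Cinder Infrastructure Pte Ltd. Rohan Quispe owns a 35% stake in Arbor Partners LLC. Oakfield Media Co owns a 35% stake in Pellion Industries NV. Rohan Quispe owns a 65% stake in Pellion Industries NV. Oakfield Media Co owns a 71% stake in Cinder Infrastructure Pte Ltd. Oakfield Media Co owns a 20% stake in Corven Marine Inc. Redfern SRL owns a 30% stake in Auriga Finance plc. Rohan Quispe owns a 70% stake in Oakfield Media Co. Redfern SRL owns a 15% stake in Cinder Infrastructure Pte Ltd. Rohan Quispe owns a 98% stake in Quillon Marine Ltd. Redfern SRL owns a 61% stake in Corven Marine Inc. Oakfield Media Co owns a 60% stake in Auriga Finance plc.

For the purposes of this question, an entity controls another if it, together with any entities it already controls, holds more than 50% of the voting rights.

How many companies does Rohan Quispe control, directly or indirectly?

7

Rohan Quispe holds 70% of Oakfield, so Rohan Quispe controls Oakfield.
Rohan Quispe holds 74% of Redfern, so Rohan Quispe controls Redfern.
Redfern and Oakfield together hold 30% + 60% = 90% of Auriga, so Rohan Quispe controls Auriga.
Rohan Quispe holds 98% of Quillon, so Rohan Quispe controls Quillon.
Oakfield and Redfern together hold 20% + 61% = 81% of Corven, so Rohan Quispe controls Corven.
Rohan Quispe and Oakfield together hold 65% + 35% = 100% of Pellion, so Rohan Quispe controls Pellion.
Oakfield and Corven and Redfern together hold 71% + 14% + 15% = 100% of Cinder, so Rohan Quispe controls Cinder.
No other company's threshold is met.
Rohan Quispe controls 7 companies.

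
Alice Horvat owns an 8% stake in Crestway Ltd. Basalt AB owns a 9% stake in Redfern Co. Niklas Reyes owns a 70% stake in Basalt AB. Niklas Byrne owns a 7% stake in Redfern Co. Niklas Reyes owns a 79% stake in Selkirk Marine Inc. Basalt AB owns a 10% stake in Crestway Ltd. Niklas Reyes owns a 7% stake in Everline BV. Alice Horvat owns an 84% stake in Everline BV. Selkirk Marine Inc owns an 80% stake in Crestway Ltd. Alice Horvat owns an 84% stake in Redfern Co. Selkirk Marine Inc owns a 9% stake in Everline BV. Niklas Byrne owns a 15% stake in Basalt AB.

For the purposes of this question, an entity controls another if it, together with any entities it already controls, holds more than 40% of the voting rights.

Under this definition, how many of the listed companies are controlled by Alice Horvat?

Alice holds 84% of Everline, so Alice controls Everline.
Alice holds 84% of Redfern, so Alice controls Redfern.
No other company's threshold is met.
Alice controls 2 companies.

2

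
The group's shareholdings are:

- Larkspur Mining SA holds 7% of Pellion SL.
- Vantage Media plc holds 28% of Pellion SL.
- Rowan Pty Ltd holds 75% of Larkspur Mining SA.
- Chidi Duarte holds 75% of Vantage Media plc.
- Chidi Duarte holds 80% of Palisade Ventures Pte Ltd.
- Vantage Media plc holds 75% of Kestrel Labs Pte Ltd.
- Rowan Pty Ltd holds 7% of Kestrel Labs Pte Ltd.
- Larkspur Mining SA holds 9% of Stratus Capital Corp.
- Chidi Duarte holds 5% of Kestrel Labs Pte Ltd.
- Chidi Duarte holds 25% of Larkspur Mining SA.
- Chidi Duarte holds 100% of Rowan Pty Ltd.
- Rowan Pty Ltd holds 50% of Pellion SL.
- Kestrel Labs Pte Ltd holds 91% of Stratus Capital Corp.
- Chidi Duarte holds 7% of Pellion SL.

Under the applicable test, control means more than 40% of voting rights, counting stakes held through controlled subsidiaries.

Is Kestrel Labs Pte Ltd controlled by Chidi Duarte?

Yes

Chidi holds 75% of Vantage, so Chidi controls Vantage.
Chidi holds 100% of Rowan, so Chidi controls Rowan.
Vantage and Rowan and Chidi together hold 75% + 7% + 5% = 87% of Kestrel, so Chidi controls Kestrel.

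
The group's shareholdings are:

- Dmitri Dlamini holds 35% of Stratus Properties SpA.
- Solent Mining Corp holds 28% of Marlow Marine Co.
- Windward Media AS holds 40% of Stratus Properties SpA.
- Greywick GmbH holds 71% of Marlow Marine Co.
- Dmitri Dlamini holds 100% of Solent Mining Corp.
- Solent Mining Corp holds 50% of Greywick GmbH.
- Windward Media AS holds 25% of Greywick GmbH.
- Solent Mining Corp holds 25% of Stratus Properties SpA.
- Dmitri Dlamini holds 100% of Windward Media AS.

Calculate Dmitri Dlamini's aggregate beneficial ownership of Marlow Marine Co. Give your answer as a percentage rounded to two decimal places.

Dmitri reaches Marlow along 3 paths.
Via Solent: 100% × 28% = 28%.
Via Windward → Greywick: 100% × 25% × 71% = 17.75%.
Via Solent → Greywick: 100% × 50% × 71% = 35.5%.
Total: 28% + 17.75% + 35.5% = 81.25%.

81.25%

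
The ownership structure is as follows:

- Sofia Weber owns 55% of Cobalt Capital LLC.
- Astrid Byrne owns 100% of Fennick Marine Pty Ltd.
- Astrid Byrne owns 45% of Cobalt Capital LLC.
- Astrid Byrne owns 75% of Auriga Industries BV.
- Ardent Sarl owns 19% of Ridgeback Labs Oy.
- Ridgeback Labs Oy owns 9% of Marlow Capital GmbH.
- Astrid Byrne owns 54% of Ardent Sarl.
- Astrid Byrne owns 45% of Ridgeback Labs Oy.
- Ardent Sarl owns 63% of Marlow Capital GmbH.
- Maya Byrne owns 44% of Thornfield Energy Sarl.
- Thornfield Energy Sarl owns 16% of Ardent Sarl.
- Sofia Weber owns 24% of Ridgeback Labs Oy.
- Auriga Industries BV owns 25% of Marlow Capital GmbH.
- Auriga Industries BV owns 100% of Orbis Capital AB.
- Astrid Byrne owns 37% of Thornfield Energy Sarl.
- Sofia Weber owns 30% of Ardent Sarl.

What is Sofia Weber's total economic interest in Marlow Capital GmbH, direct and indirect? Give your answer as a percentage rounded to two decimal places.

21.57%

Sofia reaches Marlow along 3 paths.
Via Ardent: 30% × 63% = 18.9%.
Via Ridgeback: 24% × 9% = 2.16%.
Via Ardent → Ridgeback: 30% × 19% × 9% = 0.513%.
Total: 18.9% + 2.16% + 0.513% = 21.573%.
Rounded: 21.57%.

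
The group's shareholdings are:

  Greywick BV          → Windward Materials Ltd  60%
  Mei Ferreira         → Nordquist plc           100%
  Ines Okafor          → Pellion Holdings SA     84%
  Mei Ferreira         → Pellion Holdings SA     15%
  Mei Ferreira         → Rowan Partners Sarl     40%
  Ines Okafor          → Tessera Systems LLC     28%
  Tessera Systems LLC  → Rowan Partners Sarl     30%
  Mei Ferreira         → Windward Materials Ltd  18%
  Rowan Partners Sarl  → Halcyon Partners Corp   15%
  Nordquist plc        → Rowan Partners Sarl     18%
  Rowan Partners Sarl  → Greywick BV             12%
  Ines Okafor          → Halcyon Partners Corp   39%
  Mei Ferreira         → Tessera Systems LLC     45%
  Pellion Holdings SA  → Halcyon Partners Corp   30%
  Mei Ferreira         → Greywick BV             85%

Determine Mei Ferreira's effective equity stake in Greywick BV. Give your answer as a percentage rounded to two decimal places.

93.58%

Mei reaches Greywick along 4 paths.
Direct stake: 85% = 85%.
Via Tessera → Rowan: 45% × 30% × 12% = 1.62%.
Via Nordquist → Rowan: 100% × 18% × 12% = 2.16%.
Via Rowan: 40% × 12% = 4.8%.
Total: 85% + 1.62% + 2.16% + 4.8% = 93.58%.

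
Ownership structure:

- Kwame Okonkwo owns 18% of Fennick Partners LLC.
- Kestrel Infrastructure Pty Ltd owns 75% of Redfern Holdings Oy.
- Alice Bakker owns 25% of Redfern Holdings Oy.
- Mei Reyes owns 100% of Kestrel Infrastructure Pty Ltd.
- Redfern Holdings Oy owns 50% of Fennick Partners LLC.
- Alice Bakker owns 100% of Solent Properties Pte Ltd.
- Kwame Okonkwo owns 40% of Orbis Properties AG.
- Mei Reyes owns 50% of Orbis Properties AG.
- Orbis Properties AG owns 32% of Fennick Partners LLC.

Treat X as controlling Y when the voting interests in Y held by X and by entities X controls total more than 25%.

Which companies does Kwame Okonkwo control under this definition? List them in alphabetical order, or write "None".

Fennick Partners LLC, Orbis Properties AG

Kwame holds 40% of Orbis, so Kwame controls Orbis.
Orbis and Kwame together hold 32% + 18% = 50% of Fennick, so Kwame controls Fennick.
No other company's threshold is met.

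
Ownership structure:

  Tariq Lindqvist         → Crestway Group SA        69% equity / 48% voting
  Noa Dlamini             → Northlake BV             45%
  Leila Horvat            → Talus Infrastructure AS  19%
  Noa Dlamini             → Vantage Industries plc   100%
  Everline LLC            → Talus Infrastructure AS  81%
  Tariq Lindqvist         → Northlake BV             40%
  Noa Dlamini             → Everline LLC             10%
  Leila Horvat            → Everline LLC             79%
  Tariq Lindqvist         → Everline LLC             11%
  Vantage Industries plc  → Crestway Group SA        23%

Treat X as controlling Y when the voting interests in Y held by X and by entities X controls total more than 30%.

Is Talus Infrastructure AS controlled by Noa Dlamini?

Noa holds 100% of Vantage, so Noa controls Vantage.
Noa holds 45% of Northlake, so Noa controls Northlake.
Neither Noa nor any entity Noa controls holds any voting interest in Talus.
So Noa does not control Talus.

No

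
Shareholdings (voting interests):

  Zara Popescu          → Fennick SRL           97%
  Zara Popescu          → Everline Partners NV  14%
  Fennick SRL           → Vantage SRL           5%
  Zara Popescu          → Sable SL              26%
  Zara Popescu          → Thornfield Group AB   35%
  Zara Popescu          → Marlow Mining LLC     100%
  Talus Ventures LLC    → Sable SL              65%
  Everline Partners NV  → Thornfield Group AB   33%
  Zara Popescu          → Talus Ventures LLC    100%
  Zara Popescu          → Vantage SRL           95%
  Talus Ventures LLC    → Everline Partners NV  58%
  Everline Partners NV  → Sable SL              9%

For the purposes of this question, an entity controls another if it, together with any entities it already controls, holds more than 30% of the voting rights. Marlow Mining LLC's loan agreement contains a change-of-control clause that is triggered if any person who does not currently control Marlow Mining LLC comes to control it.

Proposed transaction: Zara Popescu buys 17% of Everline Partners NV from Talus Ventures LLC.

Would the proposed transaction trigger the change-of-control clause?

No

The purchase adds only to Zara's holdings (Talus's stake shrinks), so Zara is the only person who could newly come to control Marlow.
Zara holds 100% of Marlow, so Zara controls Marlow.
So Zara already controls Marlow before the transaction.
After the purchase, Zara's direct stake in Everline rises to 14% + 17% = 31%, and Talus's stake falls to 41%.
Zara controlled Marlow already, so this is not a new person acquiring control; every other person's position is unchanged or reduced.
No new person acquires control, so the clause is not triggered.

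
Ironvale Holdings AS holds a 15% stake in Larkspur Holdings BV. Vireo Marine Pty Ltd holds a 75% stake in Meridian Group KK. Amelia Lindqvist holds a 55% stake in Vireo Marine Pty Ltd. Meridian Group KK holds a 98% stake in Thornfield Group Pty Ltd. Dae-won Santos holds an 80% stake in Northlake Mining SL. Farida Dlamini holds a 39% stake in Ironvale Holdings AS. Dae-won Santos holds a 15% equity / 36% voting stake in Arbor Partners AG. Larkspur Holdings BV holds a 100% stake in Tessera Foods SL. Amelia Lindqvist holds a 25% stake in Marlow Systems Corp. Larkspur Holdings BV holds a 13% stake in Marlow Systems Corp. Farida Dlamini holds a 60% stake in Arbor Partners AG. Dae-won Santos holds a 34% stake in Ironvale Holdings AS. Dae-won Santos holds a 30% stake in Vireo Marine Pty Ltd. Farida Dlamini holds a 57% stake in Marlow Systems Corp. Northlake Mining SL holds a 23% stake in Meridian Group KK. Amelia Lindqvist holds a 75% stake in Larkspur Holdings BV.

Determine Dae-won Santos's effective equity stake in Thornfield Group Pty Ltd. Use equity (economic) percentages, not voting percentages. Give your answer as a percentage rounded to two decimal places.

40.08%

Dae-won reaches Thornfield along 2 paths.
Via Vireo → Meridian: 30% × 75% × 98% = 22.05%.
Via Northlake → Meridian: 80% × 23% × 98% = 18.032%.
Total: 22.05% + 18.032% = 40.082%.
Rounded: 40.08%.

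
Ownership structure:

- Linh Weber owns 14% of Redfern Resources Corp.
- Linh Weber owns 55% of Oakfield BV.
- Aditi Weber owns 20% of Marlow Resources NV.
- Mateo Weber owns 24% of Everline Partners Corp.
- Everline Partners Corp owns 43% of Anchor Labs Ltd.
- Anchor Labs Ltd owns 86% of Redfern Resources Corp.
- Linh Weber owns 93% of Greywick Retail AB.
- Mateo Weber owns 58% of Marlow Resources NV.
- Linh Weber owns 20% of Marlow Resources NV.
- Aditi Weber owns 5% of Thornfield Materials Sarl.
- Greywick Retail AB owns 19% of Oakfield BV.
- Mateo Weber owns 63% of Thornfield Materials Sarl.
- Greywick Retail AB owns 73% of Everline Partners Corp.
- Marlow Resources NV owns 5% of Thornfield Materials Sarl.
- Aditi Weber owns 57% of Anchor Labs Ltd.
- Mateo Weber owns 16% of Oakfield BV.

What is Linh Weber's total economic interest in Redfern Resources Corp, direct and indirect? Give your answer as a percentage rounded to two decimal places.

Linh reaches Redfern along 2 paths.
Via Greywick → Everline → Anchor: 93% × 73% × 43% × 86% = 25.105722%.
Direct stake: 14% = 14%.
Total: 25.105722% + 14% = 39.105722%.
Rounded: 39.11%.

39.11%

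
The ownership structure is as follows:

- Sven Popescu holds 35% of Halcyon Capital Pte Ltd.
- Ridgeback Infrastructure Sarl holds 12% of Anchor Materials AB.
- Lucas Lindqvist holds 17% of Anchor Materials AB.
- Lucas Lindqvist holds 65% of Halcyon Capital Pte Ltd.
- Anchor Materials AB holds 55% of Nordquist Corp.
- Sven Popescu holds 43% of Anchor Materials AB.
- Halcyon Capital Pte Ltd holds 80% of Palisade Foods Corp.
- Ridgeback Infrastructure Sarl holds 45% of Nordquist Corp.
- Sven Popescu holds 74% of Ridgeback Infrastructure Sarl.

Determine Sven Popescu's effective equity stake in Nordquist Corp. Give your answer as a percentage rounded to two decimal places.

61.83%

Sven reaches Nordquist along 3 paths.
Via Anchor: 43% × 55% = 23.65%.
Via Ridgeback → Anchor: 74% × 12% × 55% = 4.884%.
Via Ridgeback: 74% × 45% = 33.3%.
Total: 23.65% + 4.884% + 33.3% = 61.834%.
Rounded: 61.83%.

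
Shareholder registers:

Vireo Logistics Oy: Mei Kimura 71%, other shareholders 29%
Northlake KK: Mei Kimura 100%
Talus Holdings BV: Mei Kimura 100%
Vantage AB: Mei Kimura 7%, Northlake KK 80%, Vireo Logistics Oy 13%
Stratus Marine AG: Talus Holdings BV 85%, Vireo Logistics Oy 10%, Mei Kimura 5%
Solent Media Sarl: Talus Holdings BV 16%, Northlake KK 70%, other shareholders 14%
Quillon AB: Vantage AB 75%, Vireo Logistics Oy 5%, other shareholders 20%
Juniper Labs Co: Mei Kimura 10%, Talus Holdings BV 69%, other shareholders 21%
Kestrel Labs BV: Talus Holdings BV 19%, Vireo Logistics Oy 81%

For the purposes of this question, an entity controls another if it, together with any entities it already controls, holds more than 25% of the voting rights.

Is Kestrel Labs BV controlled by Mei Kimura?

Yes

Mei holds 100% of Talus, so Mei controls Talus.
Mei holds 71% of Vireo, so Mei controls Vireo.
Talus and Vireo together hold 19% + 81% = 100% of Kestrel, so Mei controls Kestrel.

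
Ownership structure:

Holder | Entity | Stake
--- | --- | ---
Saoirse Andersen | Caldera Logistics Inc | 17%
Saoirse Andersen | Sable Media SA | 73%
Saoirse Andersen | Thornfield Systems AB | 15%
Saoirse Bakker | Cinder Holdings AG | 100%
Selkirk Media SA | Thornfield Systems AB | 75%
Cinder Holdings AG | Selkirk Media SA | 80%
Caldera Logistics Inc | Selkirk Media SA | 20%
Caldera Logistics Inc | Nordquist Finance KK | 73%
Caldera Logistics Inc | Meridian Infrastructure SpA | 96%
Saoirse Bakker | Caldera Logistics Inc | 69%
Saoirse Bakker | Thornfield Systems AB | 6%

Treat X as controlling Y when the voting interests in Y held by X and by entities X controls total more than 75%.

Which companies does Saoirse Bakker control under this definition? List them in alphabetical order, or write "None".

Cinder Holdings AG, Selkirk Media SA, Thornfield Systems AB

Saoirse Bakker holds 100% of Cinder, so Saoirse Bakker controls Cinder.
Cinder holds 80% of Selkirk, so Saoirse Bakker controls Selkirk.
Selkirk and Saoirse Bakker together hold 75% + 6% = 81% of Thornfield, so Saoirse Bakker controls Thornfield.
No other company's threshold is met.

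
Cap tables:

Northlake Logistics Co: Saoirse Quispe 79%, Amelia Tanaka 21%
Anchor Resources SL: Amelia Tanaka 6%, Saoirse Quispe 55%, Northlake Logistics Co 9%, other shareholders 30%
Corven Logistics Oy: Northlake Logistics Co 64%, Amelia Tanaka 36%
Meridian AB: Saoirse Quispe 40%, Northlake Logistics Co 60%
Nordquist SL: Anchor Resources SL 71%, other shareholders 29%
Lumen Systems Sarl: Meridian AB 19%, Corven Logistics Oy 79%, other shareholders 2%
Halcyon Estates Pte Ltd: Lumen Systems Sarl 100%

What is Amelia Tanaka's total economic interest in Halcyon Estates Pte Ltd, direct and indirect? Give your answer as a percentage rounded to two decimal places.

Amelia reaches Halcyon along 3 paths.
Via Northlake → Meridian → Lumen: 21% × 60% × 19% × 100% = 2.394%.
Via Northlake → Corven → Lumen: 21% × 64% × 79% × 100% = 10.6176%.
Via Corven → Lumen: 36% × 79% × 100% = 28.44%.
Total: 2.394% + 10.6176% + 28.44% = 41.4516%.
Rounded: 41.45%.

41.45%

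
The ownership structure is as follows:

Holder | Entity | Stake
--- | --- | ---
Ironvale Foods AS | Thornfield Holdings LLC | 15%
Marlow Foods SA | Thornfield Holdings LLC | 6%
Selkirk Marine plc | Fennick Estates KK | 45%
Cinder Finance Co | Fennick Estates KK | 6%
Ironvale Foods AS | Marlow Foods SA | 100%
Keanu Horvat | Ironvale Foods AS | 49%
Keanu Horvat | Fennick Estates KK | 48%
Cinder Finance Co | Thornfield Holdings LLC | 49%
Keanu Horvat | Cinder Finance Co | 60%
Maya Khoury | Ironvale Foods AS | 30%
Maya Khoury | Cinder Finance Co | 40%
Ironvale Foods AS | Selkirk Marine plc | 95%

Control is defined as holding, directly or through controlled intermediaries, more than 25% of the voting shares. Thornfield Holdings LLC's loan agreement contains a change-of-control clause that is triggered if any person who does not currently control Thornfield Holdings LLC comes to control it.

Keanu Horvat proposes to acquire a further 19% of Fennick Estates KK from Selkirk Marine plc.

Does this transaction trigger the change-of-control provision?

The purchase adds only to Keanu's holdings (Selkirk's stake shrinks), so Keanu is the only person who could newly come to control Thornfield.
Keanu holds 49% of Ironvale, so Keanu controls Ironvale.
Ironvale holds 100% of Marlow, so Keanu controls Marlow.
Keanu holds 60% of Cinder, so Keanu controls Cinder.
Marlow and Cinder and Ironvale together hold 6% + 49% + 15% = 70% of Thornfield, so Keanu controls Thornfield.
So Keanu already controls Thornfield before the transaction.
After the purchase, Keanu's direct stake in Fennick rises to 48% + 19% = 67%, and Selkirk's stake falls to 26%.
Keanu controlled Thornfield already, so this is not a new person acquiring control; every other person's position is unchanged or reduced.
No new person acquires control, so the clause is not triggered.

No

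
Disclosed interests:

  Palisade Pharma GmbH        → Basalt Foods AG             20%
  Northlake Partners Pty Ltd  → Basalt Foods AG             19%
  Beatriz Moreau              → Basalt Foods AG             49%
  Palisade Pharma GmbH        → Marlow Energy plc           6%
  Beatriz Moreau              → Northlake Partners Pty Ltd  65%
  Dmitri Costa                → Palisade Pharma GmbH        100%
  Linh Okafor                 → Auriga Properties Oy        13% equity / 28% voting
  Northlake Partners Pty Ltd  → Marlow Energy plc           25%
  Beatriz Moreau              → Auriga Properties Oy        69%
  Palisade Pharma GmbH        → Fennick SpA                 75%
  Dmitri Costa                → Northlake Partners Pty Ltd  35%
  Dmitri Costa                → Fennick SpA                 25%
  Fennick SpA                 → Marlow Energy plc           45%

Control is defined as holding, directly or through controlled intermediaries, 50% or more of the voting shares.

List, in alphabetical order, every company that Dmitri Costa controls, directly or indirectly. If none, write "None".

Fennick SpA, Marlow Energy plc, Palisade Pharma GmbH

Dmitri holds 100% of Palisade, so Dmitri controls Palisade.
Dmitri and Palisade together hold 25% + 75% = 100% of Fennick, so Dmitri controls Fennick.
Palisade and Fennick together hold 6% + 45% = 51% of Marlow, so Dmitri controls Marlow.
No other company's threshold is met.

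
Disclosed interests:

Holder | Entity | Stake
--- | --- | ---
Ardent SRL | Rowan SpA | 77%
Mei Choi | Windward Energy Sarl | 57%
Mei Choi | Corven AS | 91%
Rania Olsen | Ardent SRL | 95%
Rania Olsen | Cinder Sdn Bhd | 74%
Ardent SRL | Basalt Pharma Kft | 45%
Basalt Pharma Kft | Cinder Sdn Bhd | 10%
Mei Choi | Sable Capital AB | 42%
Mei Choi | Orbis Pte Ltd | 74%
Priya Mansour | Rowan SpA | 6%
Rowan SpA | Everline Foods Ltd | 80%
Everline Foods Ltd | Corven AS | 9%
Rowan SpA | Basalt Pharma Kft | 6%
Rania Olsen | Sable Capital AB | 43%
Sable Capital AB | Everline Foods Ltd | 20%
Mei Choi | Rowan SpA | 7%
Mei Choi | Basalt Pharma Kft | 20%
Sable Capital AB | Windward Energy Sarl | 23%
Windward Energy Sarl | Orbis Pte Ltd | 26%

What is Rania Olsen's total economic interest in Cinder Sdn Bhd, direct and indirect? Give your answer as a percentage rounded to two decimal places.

78.71%

Rania reaches Cinder along 3 paths.
Via Ardent → Basalt: 95% × 45% × 10% = 4.275%.
Via Ardent → Rowan → Basalt: 95% × 77% × 6% × 10% = 0.4389%.
Direct stake: 74% = 74%.
Total: 4.275% + 0.4389% + 74% = 78.7139%.
Rounded: 78.71%.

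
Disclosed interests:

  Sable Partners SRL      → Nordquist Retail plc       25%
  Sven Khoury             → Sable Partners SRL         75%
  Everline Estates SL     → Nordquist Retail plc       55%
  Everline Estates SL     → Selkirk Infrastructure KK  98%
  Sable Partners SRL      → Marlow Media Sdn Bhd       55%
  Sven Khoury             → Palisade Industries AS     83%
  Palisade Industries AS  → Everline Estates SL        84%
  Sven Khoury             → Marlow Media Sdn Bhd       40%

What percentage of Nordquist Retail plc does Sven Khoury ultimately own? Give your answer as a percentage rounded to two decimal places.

Sven reaches Nordquist along 2 paths.
Via Sable: 75% × 25% = 18.75%.
Via Palisade → Everline: 83% × 84% × 55% = 38.346%.
Total: 18.75% + 38.346% = 57.096%.
Rounded: 57.10%.

57.10%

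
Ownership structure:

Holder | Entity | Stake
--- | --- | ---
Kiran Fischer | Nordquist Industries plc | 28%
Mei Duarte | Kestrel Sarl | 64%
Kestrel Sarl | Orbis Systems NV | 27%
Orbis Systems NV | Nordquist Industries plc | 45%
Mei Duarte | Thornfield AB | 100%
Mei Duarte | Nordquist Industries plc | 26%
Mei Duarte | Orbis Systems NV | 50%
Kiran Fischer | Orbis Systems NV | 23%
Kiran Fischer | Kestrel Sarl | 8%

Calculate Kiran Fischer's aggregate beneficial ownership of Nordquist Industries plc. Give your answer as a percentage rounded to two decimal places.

Kiran reaches Nordquist along 3 paths.
Direct stake: 28% = 28%.
Via Kestrel → Orbis: 8% × 27% × 45% = 0.972%.
Via Orbis: 23% × 45% = 10.35%.
Total: 28% + 0.972% + 10.35% = 39.322%.
Rounded: 39.32%.

39.32%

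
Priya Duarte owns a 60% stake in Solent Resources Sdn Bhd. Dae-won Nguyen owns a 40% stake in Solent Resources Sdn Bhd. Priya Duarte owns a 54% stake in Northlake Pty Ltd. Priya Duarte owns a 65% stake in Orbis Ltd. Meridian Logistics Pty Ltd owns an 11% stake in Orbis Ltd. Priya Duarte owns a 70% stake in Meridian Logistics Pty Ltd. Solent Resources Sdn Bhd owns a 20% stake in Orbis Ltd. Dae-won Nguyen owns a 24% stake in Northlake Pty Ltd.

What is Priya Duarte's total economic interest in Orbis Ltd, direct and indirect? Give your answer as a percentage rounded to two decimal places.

84.70%

Priya reaches Orbis along 3 paths.
Via Meridian: 70% × 11% = 7.7%.
Direct stake: 65% = 65%.
Via Solent: 60% × 20% = 12%.
Total: 7.7% + 65% + 12% = 84.7%.
Rounded: 84.70%.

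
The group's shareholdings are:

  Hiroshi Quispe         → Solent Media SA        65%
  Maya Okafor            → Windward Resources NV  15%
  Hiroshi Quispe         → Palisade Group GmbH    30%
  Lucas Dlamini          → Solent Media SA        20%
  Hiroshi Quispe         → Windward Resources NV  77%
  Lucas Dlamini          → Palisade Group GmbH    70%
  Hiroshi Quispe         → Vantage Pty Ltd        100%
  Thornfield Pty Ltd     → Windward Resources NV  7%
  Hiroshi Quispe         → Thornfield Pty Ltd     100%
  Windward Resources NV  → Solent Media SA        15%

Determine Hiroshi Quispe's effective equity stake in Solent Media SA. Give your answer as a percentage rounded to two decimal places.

77.60%

Hiroshi reaches Solent along 3 paths.
Via Windward: 77% × 15% = 11.55%.
Via Thornfield → Windward: 100% × 7% × 15% = 1.05%.
Direct stake: 65% = 65%.
Total: 11.55% + 1.05% + 65% = 77.6%.
Rounded: 77.60%.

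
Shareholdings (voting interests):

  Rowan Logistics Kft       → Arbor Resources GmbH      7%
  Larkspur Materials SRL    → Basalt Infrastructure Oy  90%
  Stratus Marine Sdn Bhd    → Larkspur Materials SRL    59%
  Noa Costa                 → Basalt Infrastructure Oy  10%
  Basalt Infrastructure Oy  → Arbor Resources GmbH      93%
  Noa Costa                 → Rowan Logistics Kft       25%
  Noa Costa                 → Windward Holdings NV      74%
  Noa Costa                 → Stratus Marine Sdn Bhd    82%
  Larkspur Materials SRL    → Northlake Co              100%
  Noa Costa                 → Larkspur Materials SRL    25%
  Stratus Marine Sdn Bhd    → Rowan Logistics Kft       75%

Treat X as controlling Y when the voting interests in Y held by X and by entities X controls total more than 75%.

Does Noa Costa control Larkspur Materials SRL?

Yes

Noa holds 82% of Stratus, so Noa controls Stratus.
Noa and Stratus together hold 25% + 59% = 84% of Larkspur, so Noa controls Larkspur.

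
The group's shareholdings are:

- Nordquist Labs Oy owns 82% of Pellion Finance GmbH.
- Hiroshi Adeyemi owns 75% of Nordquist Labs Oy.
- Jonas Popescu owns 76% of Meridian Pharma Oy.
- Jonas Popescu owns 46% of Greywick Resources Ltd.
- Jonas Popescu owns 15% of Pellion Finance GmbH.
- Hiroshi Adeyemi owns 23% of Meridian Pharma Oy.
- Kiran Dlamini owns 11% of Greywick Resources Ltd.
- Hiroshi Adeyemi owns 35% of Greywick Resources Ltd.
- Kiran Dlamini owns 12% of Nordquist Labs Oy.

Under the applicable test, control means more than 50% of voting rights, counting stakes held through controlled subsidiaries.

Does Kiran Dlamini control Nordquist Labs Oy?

Kiran's largest direct stake is 12% in Nordquist, which does not meet the threshold, so Kiran controls no company.
In Nordquist, Kiran's side holds only 12%, not > 50%.
So Kiran does not control Nordquist.

No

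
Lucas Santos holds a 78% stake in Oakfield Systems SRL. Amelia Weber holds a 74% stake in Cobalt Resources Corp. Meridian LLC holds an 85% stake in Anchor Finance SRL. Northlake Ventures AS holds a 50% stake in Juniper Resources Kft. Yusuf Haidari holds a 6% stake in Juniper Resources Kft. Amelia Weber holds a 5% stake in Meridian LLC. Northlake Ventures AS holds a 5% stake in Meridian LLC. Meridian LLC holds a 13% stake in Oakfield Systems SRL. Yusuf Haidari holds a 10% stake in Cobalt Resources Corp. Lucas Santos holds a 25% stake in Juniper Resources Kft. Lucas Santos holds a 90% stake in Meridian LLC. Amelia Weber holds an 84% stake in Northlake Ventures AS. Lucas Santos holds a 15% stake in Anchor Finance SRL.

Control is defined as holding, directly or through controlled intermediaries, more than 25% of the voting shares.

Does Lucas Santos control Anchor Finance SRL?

Yes

Lucas holds 90% of Meridian, so Lucas controls Meridian.
Lucas and Meridian together hold 15% + 85% = 100% of Anchor, so Lucas controls Anchor.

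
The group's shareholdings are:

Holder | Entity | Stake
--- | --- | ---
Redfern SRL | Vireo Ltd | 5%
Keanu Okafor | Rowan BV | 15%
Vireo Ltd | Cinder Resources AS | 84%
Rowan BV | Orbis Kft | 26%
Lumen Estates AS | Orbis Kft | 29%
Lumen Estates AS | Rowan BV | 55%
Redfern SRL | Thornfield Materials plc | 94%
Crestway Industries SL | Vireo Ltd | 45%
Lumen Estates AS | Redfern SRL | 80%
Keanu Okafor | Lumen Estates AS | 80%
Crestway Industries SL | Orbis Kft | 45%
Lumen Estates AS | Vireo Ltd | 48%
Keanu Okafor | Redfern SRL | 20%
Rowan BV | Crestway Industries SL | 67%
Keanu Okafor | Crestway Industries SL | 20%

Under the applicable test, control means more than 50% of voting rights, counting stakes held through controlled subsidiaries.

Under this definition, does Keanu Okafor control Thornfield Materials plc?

Keanu holds 80% of Lumen, so Keanu controls Lumen.
Lumen and Keanu together hold 80% + 20% = 100% of Redfern, so Keanu controls Redfern.
Redfern holds 94% of Thornfield, so Keanu controls Thornfield.

Yes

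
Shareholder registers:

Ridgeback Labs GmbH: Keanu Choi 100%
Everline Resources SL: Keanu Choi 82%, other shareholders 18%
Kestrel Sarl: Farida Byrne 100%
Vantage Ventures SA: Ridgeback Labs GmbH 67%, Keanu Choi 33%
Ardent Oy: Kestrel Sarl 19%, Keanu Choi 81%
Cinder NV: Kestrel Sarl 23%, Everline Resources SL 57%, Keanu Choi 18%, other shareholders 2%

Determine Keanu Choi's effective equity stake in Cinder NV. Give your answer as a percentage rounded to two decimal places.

64.74%

Keanu reaches Cinder along 2 paths.
Via Everline: 82% × 57% = 46.74%.
Direct stake: 18% = 18%.
Total: 46.74% + 18% = 64.74%.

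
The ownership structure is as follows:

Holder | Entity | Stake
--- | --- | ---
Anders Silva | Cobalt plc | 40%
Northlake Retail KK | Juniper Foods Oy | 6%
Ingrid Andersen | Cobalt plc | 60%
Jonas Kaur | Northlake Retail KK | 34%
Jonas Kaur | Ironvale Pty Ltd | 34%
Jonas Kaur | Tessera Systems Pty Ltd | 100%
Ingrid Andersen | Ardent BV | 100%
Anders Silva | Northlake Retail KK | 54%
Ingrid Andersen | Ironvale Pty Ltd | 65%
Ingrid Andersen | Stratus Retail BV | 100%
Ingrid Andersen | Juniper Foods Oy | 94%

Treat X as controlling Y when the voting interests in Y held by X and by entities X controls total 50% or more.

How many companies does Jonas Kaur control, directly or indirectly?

1

Jonas holds 100% of Tessera, so Jonas controls Tessera.
No other company's threshold is met.
Jonas controls 1 company.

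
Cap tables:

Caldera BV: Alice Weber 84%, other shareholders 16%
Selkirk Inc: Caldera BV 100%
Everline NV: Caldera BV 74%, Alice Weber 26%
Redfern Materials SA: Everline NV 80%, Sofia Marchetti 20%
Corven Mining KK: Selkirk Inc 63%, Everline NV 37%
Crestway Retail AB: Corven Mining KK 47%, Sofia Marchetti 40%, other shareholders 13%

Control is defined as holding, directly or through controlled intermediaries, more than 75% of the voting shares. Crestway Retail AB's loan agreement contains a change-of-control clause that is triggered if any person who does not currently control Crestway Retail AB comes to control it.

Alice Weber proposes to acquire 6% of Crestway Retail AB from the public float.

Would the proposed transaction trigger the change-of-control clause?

The purchase changes only Alice's holdings, so Alice is the only person who could newly come to control Crestway.
Alice holds 84% of Caldera, so Alice controls Caldera.
Caldera holds 100% of Selkirk, so Alice controls Selkirk.
Caldera and Alice together hold 74% + 26% = 100% of Everline, so Alice controls Everline.
Everline holds 80% of Redfern, so Alice controls Redfern.
Selkirk and Everline together hold 63% + 37% = 100% of Corven, so Alice controls Corven.
In Crestway, Alice's side holds only 47%, not > 75%.
So before the transaction, Alice does not control Crestway.
After the purchase, Alice holds 6% of Crestway directly.
After the transaction, Alice's side holds 47% + 6% = 53% of Crestway, not > 75%, so Alice still does not control Crestway.
No new person acquires control, so the clause is not triggered.

No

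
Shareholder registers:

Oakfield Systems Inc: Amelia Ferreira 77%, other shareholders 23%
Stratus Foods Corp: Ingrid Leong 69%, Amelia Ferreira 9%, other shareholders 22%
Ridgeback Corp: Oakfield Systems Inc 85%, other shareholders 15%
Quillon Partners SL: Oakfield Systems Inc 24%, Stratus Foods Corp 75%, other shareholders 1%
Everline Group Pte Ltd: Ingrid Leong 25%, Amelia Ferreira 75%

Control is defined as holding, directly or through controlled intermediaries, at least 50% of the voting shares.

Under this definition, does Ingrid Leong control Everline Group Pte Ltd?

Ingrid holds 69% of Stratus, so Ingrid controls Stratus.
Stratus holds 75% of Quillon, so Ingrid controls Quillon.
In Everline, Ingrid's side holds only 25%, not ≥ 50%.
So Ingrid does not control Everline.

No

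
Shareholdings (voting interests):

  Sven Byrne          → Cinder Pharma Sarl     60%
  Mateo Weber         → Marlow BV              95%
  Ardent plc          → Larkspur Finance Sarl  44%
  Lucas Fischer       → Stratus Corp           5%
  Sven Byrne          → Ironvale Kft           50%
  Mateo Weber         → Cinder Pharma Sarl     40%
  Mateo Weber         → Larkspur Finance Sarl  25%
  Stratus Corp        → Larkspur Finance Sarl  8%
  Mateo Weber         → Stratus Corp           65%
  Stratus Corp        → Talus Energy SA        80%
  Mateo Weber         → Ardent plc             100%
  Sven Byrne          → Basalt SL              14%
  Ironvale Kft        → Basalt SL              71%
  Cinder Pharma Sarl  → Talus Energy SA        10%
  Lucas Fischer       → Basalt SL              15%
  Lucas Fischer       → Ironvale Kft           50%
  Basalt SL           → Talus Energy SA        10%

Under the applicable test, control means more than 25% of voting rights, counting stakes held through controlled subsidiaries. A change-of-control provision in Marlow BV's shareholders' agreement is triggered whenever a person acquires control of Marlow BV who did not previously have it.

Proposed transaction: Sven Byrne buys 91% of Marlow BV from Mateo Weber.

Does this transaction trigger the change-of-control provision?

The purchase adds only to Sven's holdings (Mateo's stake shrinks), so Sven is the only person who could newly come to control Marlow.
Sven holds 50% of Ironvale, so Sven controls Ironvale.
Sven holds 60% of Cinder, so Sven controls Cinder.
Ironvale and Sven together hold 71% + 14% = 85% of Basalt, so Sven controls Basalt.
Neither Sven nor any entity Sven controls holds any voting interest in Marlow.
So before the transaction, Sven does not control Marlow.
After the purchase, Sven holds 91% of Marlow directly, and Mateo's stake falls to 4%.
Sven holds 91% of Marlow, so Sven controls Marlow.
Sven did not control Marlow before and does after, so the clause is triggered.

Yes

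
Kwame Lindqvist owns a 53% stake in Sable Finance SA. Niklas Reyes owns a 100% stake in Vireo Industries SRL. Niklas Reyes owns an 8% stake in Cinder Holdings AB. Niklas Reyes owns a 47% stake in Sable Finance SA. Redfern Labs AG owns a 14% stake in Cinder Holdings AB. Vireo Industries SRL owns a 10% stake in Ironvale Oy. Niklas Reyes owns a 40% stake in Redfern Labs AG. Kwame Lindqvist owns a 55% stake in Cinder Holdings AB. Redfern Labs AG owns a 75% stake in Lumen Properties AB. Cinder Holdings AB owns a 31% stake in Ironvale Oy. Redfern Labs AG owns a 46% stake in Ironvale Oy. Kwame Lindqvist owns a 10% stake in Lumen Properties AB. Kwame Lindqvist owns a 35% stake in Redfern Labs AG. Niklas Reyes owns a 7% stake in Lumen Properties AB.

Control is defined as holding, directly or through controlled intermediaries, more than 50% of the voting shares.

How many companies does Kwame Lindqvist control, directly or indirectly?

2

Kwame holds 53% of Sable, so Kwame controls Sable.
Kwame holds 55% of Cinder, so Kwame controls Cinder.
No other company's threshold is met.
Kwame controls 2 companies.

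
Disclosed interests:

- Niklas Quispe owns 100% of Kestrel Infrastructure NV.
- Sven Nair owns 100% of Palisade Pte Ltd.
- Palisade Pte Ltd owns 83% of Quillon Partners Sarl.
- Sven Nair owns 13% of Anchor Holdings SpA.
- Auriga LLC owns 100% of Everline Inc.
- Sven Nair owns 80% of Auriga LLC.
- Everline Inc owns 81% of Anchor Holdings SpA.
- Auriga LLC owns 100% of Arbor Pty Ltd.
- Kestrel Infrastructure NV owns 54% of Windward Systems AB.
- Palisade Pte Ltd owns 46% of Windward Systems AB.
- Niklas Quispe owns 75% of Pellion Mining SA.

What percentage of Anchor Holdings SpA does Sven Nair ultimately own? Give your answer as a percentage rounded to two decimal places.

77.80%

Sven reaches Anchor along 2 paths.
Direct stake: 13% = 13%.
Via Auriga → Everline: 80% × 100% × 81% = 64.8%.
Total: 13% + 64.8% = 77.8%.
Rounded: 77.80%.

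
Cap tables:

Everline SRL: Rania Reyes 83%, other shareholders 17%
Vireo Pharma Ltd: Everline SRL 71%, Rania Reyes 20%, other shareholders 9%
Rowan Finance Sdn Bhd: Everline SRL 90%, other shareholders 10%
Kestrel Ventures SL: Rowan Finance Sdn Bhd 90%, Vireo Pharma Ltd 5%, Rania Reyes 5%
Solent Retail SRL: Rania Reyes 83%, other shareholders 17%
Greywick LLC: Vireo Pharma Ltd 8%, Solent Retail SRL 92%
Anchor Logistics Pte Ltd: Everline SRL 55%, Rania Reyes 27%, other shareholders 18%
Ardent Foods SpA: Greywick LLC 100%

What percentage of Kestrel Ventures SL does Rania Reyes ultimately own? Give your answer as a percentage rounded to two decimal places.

Rania reaches Kestrel along 4 paths.
Via Everline → Rowan: 83% × 90% × 90% = 67.23%.
Via Everline → Vireo: 83% × 71% × 5% = 2.9465%.
Via Vireo: 20% × 5% = 1%.
Direct stake: 5% = 5%.
Total: 67.23% + 2.9465% + 1% + 5% = 76.1765%.
Rounded: 76.18%.

76.18%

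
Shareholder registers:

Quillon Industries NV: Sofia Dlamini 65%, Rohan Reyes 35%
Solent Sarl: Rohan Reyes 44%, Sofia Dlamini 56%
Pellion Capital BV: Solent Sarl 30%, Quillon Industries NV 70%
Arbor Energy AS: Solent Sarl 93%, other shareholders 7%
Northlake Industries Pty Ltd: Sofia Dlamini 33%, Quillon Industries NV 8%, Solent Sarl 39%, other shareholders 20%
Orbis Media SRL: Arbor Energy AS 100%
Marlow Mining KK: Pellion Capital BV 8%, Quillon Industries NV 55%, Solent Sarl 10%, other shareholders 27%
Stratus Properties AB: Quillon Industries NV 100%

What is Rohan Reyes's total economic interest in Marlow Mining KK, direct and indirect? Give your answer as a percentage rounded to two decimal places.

Rohan reaches Marlow along 4 paths.
Via Solent → Pellion: 44% × 30% × 8% = 1.056%.
Via Quillon → Pellion: 35% × 70% × 8% = 1.96%.
Via Quillon: 35% × 55% = 19.25%.
Via Solent: 44% × 10% = 4.4%.
Total: 1.056% + 1.96% + 19.25% + 4.4% = 26.666%.
Rounded: 26.67%.

26.67%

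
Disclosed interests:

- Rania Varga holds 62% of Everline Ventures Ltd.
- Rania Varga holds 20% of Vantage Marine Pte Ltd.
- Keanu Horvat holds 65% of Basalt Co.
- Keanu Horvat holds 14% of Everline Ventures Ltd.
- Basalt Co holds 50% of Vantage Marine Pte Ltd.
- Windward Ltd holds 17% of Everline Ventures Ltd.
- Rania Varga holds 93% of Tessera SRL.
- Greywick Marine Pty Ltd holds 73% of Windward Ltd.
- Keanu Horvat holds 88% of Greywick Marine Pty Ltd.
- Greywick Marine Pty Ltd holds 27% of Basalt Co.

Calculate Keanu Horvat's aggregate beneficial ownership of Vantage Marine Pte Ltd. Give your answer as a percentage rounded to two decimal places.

44.38%

Keanu reaches Vantage along 2 paths.
Via Greywick → Basalt: 88% × 27% × 50% = 11.88%.
Via Basalt: 65% × 50% = 32.5%.
Total: 11.88% + 32.5% = 44.38%.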